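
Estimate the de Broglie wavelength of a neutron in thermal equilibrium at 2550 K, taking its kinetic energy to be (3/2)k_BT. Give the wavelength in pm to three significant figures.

λ = 49.8 pm

KE = (3/2)k_BT = 1.5 × 1.381 × 10⁻²³ × 2550 = 5.282 × 10⁻²⁰ J.
p = √(2mKE) = √(2 × 1.675 × 10⁻²⁷ × 5.282 × 10⁻²⁰) = 1.330 × 10⁻²³ kg·m/s.
λ = h/p = 4.98 × 10⁻¹¹ m = 49.8 pm.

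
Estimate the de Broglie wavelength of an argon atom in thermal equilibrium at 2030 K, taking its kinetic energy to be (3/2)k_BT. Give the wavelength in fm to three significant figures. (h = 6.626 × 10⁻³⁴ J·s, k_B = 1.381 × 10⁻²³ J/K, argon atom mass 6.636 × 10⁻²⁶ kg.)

KE = (3/2)k_BT = 1.5 × 1.381 × 10⁻²³ × 2030 = 4.205 × 10⁻²⁰ J.
p = √(2mKE) = √(2 × 6.636 × 10⁻²⁶ × 4.205 × 10⁻²⁰) = 7.471 × 10⁻²³ kg·m/s.
λ = h/p = 8.87 × 10⁻¹² m = 8870 fm.

λ = 8870 fm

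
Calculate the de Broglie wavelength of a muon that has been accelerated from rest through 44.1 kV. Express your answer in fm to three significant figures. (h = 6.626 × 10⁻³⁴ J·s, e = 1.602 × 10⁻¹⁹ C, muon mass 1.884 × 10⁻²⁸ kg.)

KE = eV = 1.602 × 10⁻¹⁹ × 4.410 × 10⁴ = 7.065 × 10⁻¹⁵ J.
p = √(2mKE) = √(2 × 1.884 × 10⁻²⁸ × 7.065 × 10⁻¹⁵) = 1.632 × 10⁻²¹ kg·m/s.
λ = h/p = 6.626 × 10⁻³⁴ / 1.632 × 10⁻²¹ = 4.06 × 10⁻¹³ m = 406 fm.

λ = 406 fm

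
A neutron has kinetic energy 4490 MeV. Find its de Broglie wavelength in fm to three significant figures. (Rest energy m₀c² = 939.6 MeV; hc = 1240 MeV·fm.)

λ = 0.232 fm

Total energy E = KE + m₀c² = 4490 + 939.6 = 5429.6 MeV.
(pc)² = E² − (m₀c²)² = (5429.6)² − (939.6)² = 2.860 × 10⁷ MeV², so pc = 5348 MeV.
λ = hc/(pc) = 1240 MeV·fm / 5348 MeV = 0.232 fm.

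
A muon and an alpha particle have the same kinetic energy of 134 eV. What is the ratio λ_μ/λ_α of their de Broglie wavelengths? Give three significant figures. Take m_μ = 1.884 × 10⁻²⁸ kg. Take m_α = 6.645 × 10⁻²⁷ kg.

λ_μ/λ_α = 5.94

At fixed KE, p = √(2mKE) so λ = h/p ∝ 1/√m.
λ_μ/λ_α = √(m_α/m_μ) = √(6.645 × 10⁻²⁷/1.884 × 10⁻²⁸) = √(35.27) = 5.94.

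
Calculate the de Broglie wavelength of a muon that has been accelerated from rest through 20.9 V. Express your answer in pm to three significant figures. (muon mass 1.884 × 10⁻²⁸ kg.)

KE = eV = 1.602 × 10⁻¹⁹ × 20.90 = 3.348 × 10⁻¹⁸ J.
p = √(2mKE) = √(2 × 1.884 × 10⁻²⁸ × 3.348 × 10⁻¹⁸) = 3.552 × 10⁻²³ kg·m/s.
λ = h/p = 6.626 × 10⁻³⁴ / 3.552 × 10⁻²³ = 1.87 × 10⁻¹¹ m = 18.7 pm.

λ = 18.7 pm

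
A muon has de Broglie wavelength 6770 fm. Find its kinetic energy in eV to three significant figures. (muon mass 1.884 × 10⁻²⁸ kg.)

p = h/λ = 6.626 × 10⁻³⁴ / 6.770 × 10⁻¹² = 9.787 × 10⁻²³ kg·m/s.
KE = p²/(2m) = (9.787 × 10⁻²³)² / (2 × 1.884 × 10⁻²⁸) = 2.542 × 10⁻¹⁷ J = 159 eV.

KE = 159 eV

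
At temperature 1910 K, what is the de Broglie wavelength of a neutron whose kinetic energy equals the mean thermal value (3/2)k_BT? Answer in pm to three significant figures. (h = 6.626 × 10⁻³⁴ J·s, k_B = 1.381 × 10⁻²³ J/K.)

λ = 57.6 pm

KE = (3/2)k_BT = 1.5 × 1.381 × 10⁻²³ × 1910 = 3.957 × 10⁻²⁰ J.
p = √(2mKE) = √(2 × 1.675 × 10⁻²⁷ × 3.957 × 10⁻²⁰) = 1.151 × 10⁻²³ kg·m/s.
λ = h/p = 5.76 × 10⁻¹¹ m = 57.6 pm.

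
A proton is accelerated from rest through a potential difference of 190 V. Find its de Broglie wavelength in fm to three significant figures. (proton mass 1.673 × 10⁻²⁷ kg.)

KE = eV = 1.602 × 10⁻¹⁹ × 190.0 = 3.044 × 10⁻¹⁷ J.
p = √(2mKE) = √(2 × 1.673 × 10⁻²⁷ × 3.044 × 10⁻¹⁷) = 3.191 × 10⁻²² kg·m/s.
λ = h/p = 6.626 × 10⁻³⁴ / 3.191 × 10⁻²² = 2.08 × 10⁻¹² m = 2080 fm.

λ = 2080 fm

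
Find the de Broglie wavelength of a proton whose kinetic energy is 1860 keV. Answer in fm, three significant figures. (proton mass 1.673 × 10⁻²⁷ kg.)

KE = 1860 keV = 2.980 × 10⁻¹³ J.
p = √(2mKE) = √(2 × 1.673 × 10⁻²⁷ × 2.980 × 10⁻¹³) = 3.158 × 10⁻²⁰ kg·m/s.
λ = h/p = 6.626 × 10⁻³⁴ / 3.158 × 10⁻²⁰ = 2.10 × 10⁻¹⁴ m = 21.0 fm.

λ = 21.0 fm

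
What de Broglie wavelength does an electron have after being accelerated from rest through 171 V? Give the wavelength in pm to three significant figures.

KE = eV = 1.602 × 10⁻¹⁹ × 171.0 = 2.739 × 10⁻¹⁷ J.
p = √(2mKE) = √(2 × 9.109 × 10⁻³¹ × 2.739 × 10⁻¹⁷) = 7.064 × 10⁻²⁴ kg·m/s.
λ = h/p = 6.626 × 10⁻³⁴ / 7.064 × 10⁻²⁴ = 9.38 × 10⁻¹¹ m = 93.8 pm.

λ = 93.8 pm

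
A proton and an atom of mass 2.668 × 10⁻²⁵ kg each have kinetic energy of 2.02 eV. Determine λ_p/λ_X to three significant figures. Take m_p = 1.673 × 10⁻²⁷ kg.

λ_p/λ_X = 12.6

At fixed KE, p = √(2mKE) so λ = h/p ∝ 1/√m.
λ_p/λ_X = √(m_X/m_p) = √(2.668 × 10⁻²⁵/1.673 × 10⁻²⁷) = √(159.5) = 12.6.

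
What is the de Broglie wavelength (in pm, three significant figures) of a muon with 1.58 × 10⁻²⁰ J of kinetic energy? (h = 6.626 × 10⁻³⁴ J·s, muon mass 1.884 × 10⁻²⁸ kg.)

λ = 272 pm

p = √(2mKE) = √(2 × 1.884 × 10⁻²⁸ × 1.580 × 10⁻²⁰) = 2.440 × 10⁻²⁴ kg·m/s.
λ = h/p = 6.626 × 10⁻³⁴ / 2.440 × 10⁻²⁴ = 2.72 × 10⁻¹⁰ m = 272 pm.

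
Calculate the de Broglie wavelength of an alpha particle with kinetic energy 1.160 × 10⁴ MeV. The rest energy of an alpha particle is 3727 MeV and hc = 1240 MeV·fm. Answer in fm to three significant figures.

λ = 0.0834 fm

Total energy E = KE + m₀c² = 1.160 × 10⁴ + 3727 = 15327 MeV.
(pc)² = E² − (m₀c²)² = (15327)² − (3727)² = 2.210 × 10⁸ MeV², so pc = 1.487 × 10⁴ MeV.
λ = hc/(pc) = 1240 MeV·fm / 1.487 × 10⁴ MeV = 0.0834 fm.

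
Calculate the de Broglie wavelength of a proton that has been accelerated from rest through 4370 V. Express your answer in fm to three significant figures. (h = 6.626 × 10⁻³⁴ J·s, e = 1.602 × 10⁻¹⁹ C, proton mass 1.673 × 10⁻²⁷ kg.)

λ = 433 fm

KE = eV = 1.602 × 10⁻¹⁹ × 4370 = 7.001 × 10⁻¹⁶ J.
p = √(2mKE) = √(2 × 1.673 × 10⁻²⁷ × 7.001 × 10⁻¹⁶) = 1.531 × 10⁻²¹ kg·m/s.
λ = h/p = 6.626 × 10⁻³⁴ / 1.531 × 10⁻²¹ = 4.33 × 10⁻¹³ m = 433 fm.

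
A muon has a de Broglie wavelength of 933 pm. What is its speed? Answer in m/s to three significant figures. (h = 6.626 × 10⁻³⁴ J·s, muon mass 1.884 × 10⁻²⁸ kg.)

v = 3770 m/s

p = h/λ = 6.626 × 10⁻³⁴ / 9.330 × 10⁻¹⁰ = 7.102 × 10⁻²⁵ kg·m/s.
v = p/m = 7.102 × 10⁻²⁵ / 1.884 × 10⁻²⁸ = 3.77 × 10³ m/s = 3770 m/s.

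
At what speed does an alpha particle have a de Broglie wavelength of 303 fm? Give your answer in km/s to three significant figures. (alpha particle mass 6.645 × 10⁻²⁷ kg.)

v = 329 km/s

p = h/λ = 6.626 × 10⁻³⁴ / 3.030 × 10⁻¹³ = 2.187 × 10⁻²¹ kg·m/s.
v = p/m = 2.187 × 10⁻²¹ / 6.645 × 10⁻²⁷ = 3.29 × 10⁵ m/s = 329 km/s.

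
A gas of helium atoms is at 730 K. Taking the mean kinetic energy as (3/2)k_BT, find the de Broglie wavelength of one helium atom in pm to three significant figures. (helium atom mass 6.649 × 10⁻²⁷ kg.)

KE = (3/2)k_BT = 1.5 × 1.381 × 10⁻²³ × 730 = 1.512 × 10⁻²⁰ J.
p = √(2mKE) = √(2 × 6.649 × 10⁻²⁷ × 1.512 × 10⁻²⁰) = 1.418 × 10⁻²³ kg·m/s.
λ = h/p = 4.67 × 10⁻¹¹ m = 46.7 pm.

λ = 46.7 pm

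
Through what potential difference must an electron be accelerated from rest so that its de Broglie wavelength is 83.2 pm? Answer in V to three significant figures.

p = h/λ = 6.626 × 10⁻³⁴ / 8.320 × 10⁻¹¹ = 7.964 × 10⁻²⁴ kg·m/s.
KE = p²/(2m) = 3.481 × 10⁻¹⁷ J.
V = KE/e = 3.481 × 10⁻¹⁷ / (1.602 × 10⁻¹⁹) = 217 V.

V = 217 V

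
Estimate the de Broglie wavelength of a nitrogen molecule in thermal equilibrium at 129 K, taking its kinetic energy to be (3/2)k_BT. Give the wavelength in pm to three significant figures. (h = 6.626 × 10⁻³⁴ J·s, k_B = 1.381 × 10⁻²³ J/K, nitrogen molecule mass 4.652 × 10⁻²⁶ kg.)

λ = 42.0 pm

KE = (3/2)k_BT = 1.5 × 1.381 × 10⁻²³ × 129 = 2.672 × 10⁻²¹ J.
p = √(2mKE) = √(2 × 4.652 × 10⁻²⁶ × 2.672 × 10⁻²¹) = 1.577 × 10⁻²³ kg·m/s.
λ = h/p = 4.20 × 10⁻¹¹ m = 42.0 pm.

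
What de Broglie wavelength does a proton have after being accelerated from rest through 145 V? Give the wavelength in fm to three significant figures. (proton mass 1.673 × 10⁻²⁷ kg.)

λ = 2380 fm

KE = eV = 1.602 × 10⁻¹⁹ × 145.0 = 2.323 × 10⁻¹⁷ J.
p = √(2mKE) = √(2 × 1.673 × 10⁻²⁷ × 2.323 × 10⁻¹⁷) = 2.788 × 10⁻²² kg·m/s.
λ = h/p = 6.626 × 10⁻³⁴ / 2.788 × 10⁻²² = 2.38 × 10⁻¹² m = 2380 fm.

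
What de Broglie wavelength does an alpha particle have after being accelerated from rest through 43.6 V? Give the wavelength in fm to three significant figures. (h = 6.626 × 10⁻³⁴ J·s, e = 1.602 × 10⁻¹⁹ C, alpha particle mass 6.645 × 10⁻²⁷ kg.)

KE = 2eV = 2 × 1.602 × 10⁻¹⁹ × 43.60 = 1.397 × 10⁻¹⁷ J.
p = √(2mKE) = √(2 × 6.645 × 10⁻²⁷ × 1.397 × 10⁻¹⁷) = 4.309 × 10⁻²² kg·m/s.
λ = h/p = 6.626 × 10⁻³⁴ / 4.309 × 10⁻²² = 1.54 × 10⁻¹² m = 1540 fm.

λ = 1540 fm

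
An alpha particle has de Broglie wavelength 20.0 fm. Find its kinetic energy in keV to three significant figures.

p = h/λ = 6.626 × 10⁻³⁴ / 2.000 × 10⁻¹⁴ = 3.313 × 10⁻²⁰ kg·m/s.
KE = p²/(2m) = (3.313 × 10⁻²⁰)² / (2 × 6.645 × 10⁻²⁷) = 8.259 × 10⁻¹⁴ J = 516 keV.

KE = 516 keV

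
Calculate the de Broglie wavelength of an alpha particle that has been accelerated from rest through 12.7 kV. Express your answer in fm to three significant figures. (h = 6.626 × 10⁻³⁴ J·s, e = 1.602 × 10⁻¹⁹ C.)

λ = 90.1 fm

KE = 2eV = 2 × 1.602 × 10⁻¹⁹ × 1.270 × 10⁴ = 4.069 × 10⁻¹⁵ J.
p = √(2mKE) = √(2 × 6.645 × 10⁻²⁷ × 4.069 × 10⁻¹⁵) = 7.354 × 10⁻²¹ kg·m/s.
λ = h/p = 6.626 × 10⁻³⁴ / 7.354 × 10⁻²¹ = 9.01 × 10⁻¹⁴ m = 90.1 fm.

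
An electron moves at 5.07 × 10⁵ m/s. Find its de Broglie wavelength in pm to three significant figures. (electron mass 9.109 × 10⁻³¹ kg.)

p = mv = 9.109 × 10⁻³¹ × 5.07 × 10⁵ = 4.618 × 10⁻²⁵ kg·m/s.
λ = h/p = 6.626 × 10⁻³⁴ / 4.618 × 10⁻²⁵ = 1.43 × 10⁻⁹ m = 1430 pm.

λ = 1430 pm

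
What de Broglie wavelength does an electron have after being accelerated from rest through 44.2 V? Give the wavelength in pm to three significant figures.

KE = eV = 1.602 × 10⁻¹⁹ × 44.20 = 7.081 × 10⁻¹⁸ J.
p = √(2mKE) = √(2 × 9.109 × 10⁻³¹ × 7.081 × 10⁻¹⁸) = 3.592 × 10⁻²⁴ kg·m/s.
λ = h/p = 6.626 × 10⁻³⁴ / 3.592 × 10⁻²⁴ = 1.84 × 10⁻¹⁰ m = 184 pm.

λ = 184 pm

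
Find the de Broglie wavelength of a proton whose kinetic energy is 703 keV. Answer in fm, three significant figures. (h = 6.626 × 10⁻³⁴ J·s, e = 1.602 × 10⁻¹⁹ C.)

KE = 703 keV = 1.126 × 10⁻¹³ J.
p = √(2mKE) = √(2 × 1.673 × 10⁻²⁷ × 1.126 × 10⁻¹³) = 1.941 × 10⁻²⁰ kg·m/s.
λ = h/p = 6.626 × 10⁻³⁴ / 1.941 × 10⁻²⁰ = 3.41 × 10⁻¹⁴ m = 34.1 fm.

λ = 34.1 fm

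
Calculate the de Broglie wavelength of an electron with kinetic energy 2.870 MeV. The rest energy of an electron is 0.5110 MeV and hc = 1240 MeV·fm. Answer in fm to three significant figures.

λ = 371 fm

Total energy E = KE + m₀c² = 2.870 + 0.5110 = 3.3810 MeV.
(pc)² = E² − (m₀c²)² = (3.3810)² − (0.5110)² = 11.17 MeV², so pc = 3.342 MeV.
λ = hc/(pc) = 1240 MeV·fm / 3.342 MeV = 371 fm.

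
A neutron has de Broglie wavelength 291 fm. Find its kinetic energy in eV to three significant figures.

KE = 9660 eV

p = h/λ = 6.626 × 10⁻³⁴ / 2.910 × 10⁻¹³ = 2.277 × 10⁻²¹ kg·m/s.
KE = p²/(2m) = (2.277 × 10⁻²¹)² / (2 × 1.675 × 10⁻²⁷) = 1.548 × 10⁻¹⁵ J = 9660 eV.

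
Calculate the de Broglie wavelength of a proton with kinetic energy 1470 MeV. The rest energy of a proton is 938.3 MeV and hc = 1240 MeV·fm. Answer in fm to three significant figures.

λ = 0.559 fm

Total energy E = KE + m₀c² = 1470 + 938.3 = 2408.3 MeV.
(pc)² = E² − (m₀c²)² = (2408.3)² − (938.3)² = 4.920 × 10⁶ MeV², so pc = 2218 MeV.
λ = hc/(pc) = 1240 MeV·fm / 2218 MeV = 0.559 fm.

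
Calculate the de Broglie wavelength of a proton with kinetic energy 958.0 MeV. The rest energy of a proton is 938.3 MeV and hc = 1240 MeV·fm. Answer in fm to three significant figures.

λ = 0.752 fm

Total energy E = KE + m₀c² = 958.0 + 938.3 = 1896.3 MeV.
(pc)² = E² − (m₀c²)² = (1896.3)² − (938.3)² = 2.716 × 10⁶ MeV², so pc = 1648 MeV.
λ = hc/(pc) = 1240 MeV·fm / 1648 MeV = 0.752 fm.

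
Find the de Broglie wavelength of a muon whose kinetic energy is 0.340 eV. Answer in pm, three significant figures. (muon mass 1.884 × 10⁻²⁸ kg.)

λ = 146 pm

KE = 0.340 eV = 5.447 × 10⁻²⁰ J.
p = √(2mKE) = √(2 × 1.884 × 10⁻²⁸ × 5.447 × 10⁻²⁰) = 4.530 × 10⁻²⁴ kg·m/s.
λ = h/p = 6.626 × 10⁻³⁴ / 4.530 × 10⁻²⁴ = 1.46 × 10⁻¹⁰ m = 146 pm.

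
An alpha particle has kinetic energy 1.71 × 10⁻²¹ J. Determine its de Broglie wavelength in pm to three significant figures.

p = √(2mKE) = √(2 × 6.645 × 10⁻²⁷ × 1.710 × 10⁻²¹) = 4.767 × 10⁻²⁴ kg·m/s.
λ = h/p = 6.626 × 10⁻³⁴ / 4.767 × 10⁻²⁴ = 1.39 × 10⁻¹⁰ m = 139 pm.

λ = 139 pm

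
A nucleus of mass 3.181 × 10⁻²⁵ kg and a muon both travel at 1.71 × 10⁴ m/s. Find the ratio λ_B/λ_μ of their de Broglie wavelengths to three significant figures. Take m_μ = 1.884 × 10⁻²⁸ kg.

λ_B/λ_μ = 5.92 × 10⁻⁴

At fixed v, p = mv so λ = h/(mv) ∝ 1/m.
λ_B/λ_μ = m_μ/m_B = 1.884 × 10⁻²⁸/3.181 × 10⁻²⁵ = 5.92 × 10⁻⁴.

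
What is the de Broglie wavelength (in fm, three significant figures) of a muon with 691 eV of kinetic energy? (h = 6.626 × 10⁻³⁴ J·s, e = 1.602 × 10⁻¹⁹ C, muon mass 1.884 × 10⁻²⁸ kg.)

KE = 691 eV = 1.107 × 10⁻¹⁶ J.
p = √(2mKE) = √(2 × 1.884 × 10⁻²⁸ × 1.107 × 10⁻¹⁶) = 2.042 × 10⁻²² kg·m/s.
λ = h/p = 6.626 × 10⁻³⁴ / 2.042 × 10⁻²² = 3.24 × 10⁻¹² m = 3240 fm.

λ = 3240 fm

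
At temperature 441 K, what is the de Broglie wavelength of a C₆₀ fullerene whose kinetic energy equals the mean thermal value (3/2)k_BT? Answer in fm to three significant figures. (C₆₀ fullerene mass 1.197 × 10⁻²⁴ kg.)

λ = 4480 fm

KE = (3/2)k_BT = 1.5 × 1.381 × 10⁻²³ × 441 = 9.135 × 10⁻²¹ J.
p = √(2mKE) = √(2 × 1.197 × 10⁻²⁴ × 9.135 × 10⁻²¹) = 1.479 × 10⁻²² kg·m/s.
λ = h/p = 4.48 × 10⁻¹² m = 4480 fm.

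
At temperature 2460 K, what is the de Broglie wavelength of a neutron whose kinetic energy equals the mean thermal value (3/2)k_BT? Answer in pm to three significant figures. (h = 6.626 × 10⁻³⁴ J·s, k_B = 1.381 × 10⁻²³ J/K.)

λ = 50.7 pm

KE = (3/2)k_BT = 1.5 × 1.381 × 10⁻²³ × 2460 = 5.096 × 10⁻²⁰ J.
p = √(2mKE) = √(2 × 1.675 × 10⁻²⁷ × 5.096 × 10⁻²⁰) = 1.307 × 10⁻²³ kg·m/s.
λ = h/p = 5.07 × 10⁻¹¹ m = 50.7 pm.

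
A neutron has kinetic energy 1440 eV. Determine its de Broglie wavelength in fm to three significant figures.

λ = 754 fm

KE = 1440 eV = 2.307 × 10⁻¹⁶ J.
p = √(2mKE) = √(2 × 1.675 × 10⁻²⁷ × 2.307 × 10⁻¹⁶) = 8.791 × 10⁻²² kg·m/s.
λ = h/p = 6.626 × 10⁻³⁴ / 8.791 × 10⁻²² = 7.54 × 10⁻¹³ m = 754 fm.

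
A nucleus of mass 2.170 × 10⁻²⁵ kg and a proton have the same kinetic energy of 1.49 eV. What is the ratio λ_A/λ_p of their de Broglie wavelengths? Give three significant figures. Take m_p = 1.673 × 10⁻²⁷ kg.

λ_A/λ_p = 0.0878

At fixed KE, p = √(2mKE) so λ = h/p ∝ 1/√m.
λ_A/λ_p = √(m_p/m_A) = √(1.673 × 10⁻²⁷/2.170 × 10⁻²⁵) = √(7.710 × 10⁻³) = 0.0878.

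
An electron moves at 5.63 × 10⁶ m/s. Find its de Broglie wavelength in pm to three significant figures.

λ = 129 pm

p = mv = 9.109 × 10⁻³¹ × 5.63 × 10⁶ = 5.128 × 10⁻²⁴ kg·m/s.
λ = h/p = 6.626 × 10⁻³⁴ / 5.128 × 10⁻²⁴ = 1.29 × 10⁻¹⁰ m = 129 pm.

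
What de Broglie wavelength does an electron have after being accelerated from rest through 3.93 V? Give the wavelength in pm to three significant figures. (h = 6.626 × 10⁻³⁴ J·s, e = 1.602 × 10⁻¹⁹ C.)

λ = 619 pm

KE = eV = 1.602 × 10⁻¹⁹ × 3.930 = 6.296 × 10⁻¹⁹ J.
p = √(2mKE) = √(2 × 9.109 × 10⁻³¹ × 6.296 × 10⁻¹⁹) = 1.071 × 10⁻²⁴ kg·m/s.
λ = h/p = 6.626 × 10⁻³⁴ / 1.071 × 10⁻²⁴ = 6.19 × 10⁻¹⁰ m = 619 pm.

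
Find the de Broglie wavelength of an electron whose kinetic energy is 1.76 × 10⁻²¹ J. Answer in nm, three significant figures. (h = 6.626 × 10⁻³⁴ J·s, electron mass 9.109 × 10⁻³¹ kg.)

λ = 11.7 nm

p = √(2mKE) = √(2 × 9.109 × 10⁻³¹ × 1.760 × 10⁻²¹) = 5.662 × 10⁻²⁶ kg·m/s.
λ = h/p = 6.626 × 10⁻³⁴ / 5.662 × 10⁻²⁶ = 1.17 × 10⁻⁸ m = 11.7 nm.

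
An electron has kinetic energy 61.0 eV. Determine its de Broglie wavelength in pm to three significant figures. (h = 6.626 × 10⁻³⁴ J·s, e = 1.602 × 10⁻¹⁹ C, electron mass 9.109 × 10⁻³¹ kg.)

λ = 157 pm

KE = 61.0 eV = 9.772 × 10⁻¹⁸ J.
p = √(2mKE) = √(2 × 9.109 × 10⁻³¹ × 9.772 × 10⁻¹⁸) = 4.219 × 10⁻²⁴ kg·m/s.
λ = h/p = 6.626 × 10⁻³⁴ / 4.219 × 10⁻²⁴ = 1.57 × 10⁻¹⁰ m = 157 pm.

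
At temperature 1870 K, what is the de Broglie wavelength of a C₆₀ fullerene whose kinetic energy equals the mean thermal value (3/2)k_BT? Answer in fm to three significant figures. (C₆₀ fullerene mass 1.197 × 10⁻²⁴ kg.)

λ = 2180 fm

KE = (3/2)k_BT = 1.5 × 1.381 × 10⁻²³ × 1870 = 3.874 × 10⁻²⁰ J.
p = √(2mKE) = √(2 × 1.197 × 10⁻²⁴ × 3.874 × 10⁻²⁰) = 3.045 × 10⁻²² kg·m/s.
λ = h/p = 2.18 × 10⁻¹² m = 2180 fm.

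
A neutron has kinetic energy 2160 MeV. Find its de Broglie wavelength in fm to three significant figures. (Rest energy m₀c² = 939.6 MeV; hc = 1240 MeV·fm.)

λ = 0.420 fm

Total energy E = KE + m₀c² = 2160 + 939.6 = 3099.6 MeV.
(pc)² = E² − (m₀c²)² = (3099.6)² − (939.6)² = 8.725 × 10⁶ MeV², so pc = 2954 MeV.
λ = hc/(pc) = 1240 MeV·fm / 2954 MeV = 0.420 fm.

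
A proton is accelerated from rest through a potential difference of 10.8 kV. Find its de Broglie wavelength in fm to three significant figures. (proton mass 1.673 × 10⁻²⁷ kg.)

λ = 275 fm

KE = eV = 1.602 × 10⁻¹⁹ × 1.080 × 10⁴ = 1.730 × 10⁻¹⁵ J.
p = √(2mKE) = √(2 × 1.673 × 10⁻²⁷ × 1.730 × 10⁻¹⁵) = 2.406 × 10⁻²¹ kg·m/s.
λ = h/p = 6.626 × 10⁻³⁴ / 2.406 × 10⁻²¹ = 2.75 × 10⁻¹³ m = 275 fm.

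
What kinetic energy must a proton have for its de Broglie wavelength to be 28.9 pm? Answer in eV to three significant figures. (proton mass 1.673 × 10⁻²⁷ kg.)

p = h/λ = 6.626 × 10⁻³⁴ / 2.890 × 10⁻¹¹ = 2.293 × 10⁻²³ kg·m/s.
KE = p²/(2m) = (2.293 × 10⁻²³)² / (2 × 1.673 × 10⁻²⁷) = 1.571 × 10⁻¹⁹ J = 0.981 eV.

KE = 0.981 eV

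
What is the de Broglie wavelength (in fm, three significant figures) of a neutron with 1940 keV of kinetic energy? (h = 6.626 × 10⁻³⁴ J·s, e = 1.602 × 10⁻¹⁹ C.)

λ = 20.5 fm

KE = 1940 keV = 3.108 × 10⁻¹³ J.
p = √(2mKE) = √(2 × 1.675 × 10⁻²⁷ × 3.108 × 10⁻¹³) = 3.227 × 10⁻²⁰ kg·m/s.
λ = h/p = 6.626 × 10⁻³⁴ / 3.227 × 10⁻²⁰ = 2.05 × 10⁻¹⁴ m = 20.5 fm.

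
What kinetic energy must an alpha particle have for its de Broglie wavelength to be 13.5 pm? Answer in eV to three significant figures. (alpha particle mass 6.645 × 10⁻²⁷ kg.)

p = h/λ = 6.626 × 10⁻³⁴ / 1.350 × 10⁻¹¹ = 4.908 × 10⁻²³ kg·m/s.
KE = p²/(2m) = (4.908 × 10⁻²³)² / (2 × 6.645 × 10⁻²⁷) = 1.813 × 10⁻¹⁹ J = 1.13 eV.

KE = 1.13 eV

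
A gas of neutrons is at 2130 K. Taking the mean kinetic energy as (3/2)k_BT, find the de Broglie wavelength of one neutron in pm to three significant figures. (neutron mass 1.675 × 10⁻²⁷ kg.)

λ = 54.5 pm

KE = (3/2)k_BT = 1.5 × 1.381 × 10⁻²³ × 2130 = 4.412 × 10⁻²⁰ J.
p = √(2mKE) = √(2 × 1.675 × 10⁻²⁷ × 4.412 × 10⁻²⁰) = 1.216 × 10⁻²³ kg·m/s.
λ = h/p = 5.45 × 10⁻¹¹ m = 54.5 pm.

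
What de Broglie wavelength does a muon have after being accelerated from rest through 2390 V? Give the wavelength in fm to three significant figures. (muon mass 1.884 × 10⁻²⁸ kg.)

λ = 1740 fm

KE = eV = 1.602 × 10⁻¹⁹ × 2390 = 3.829 × 10⁻¹⁶ J.
p = √(2mKE) = √(2 × 1.884 × 10⁻²⁸ × 3.829 × 10⁻¹⁶) = 3.798 × 10⁻²² kg·m/s.
λ = h/p = 6.626 × 10⁻³⁴ / 3.798 × 10⁻²² = 1.74 × 10⁻¹² m = 1740 fm.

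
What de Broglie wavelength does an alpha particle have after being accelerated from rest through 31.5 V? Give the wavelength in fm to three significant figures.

KE = 2eV = 2 × 1.602 × 10⁻¹⁹ × 31.50 = 1.009 × 10⁻¹⁷ J.
p = √(2mKE) = √(2 × 6.645 × 10⁻²⁷ × 1.009 × 10⁻¹⁷) = 3.662 × 10⁻²² kg·m/s.
λ = h/p = 6.626 × 10⁻³⁴ / 3.662 × 10⁻²² = 1.81 × 10⁻¹² m = 1810 fm.

λ = 1810 fm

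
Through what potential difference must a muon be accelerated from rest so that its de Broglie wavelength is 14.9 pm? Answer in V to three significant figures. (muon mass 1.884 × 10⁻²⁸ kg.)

V = 32.8 V

p = h/λ = 6.626 × 10⁻³⁴ / 1.490 × 10⁻¹¹ = 4.447 × 10⁻²³ kg·m/s.
KE = p²/(2m) = 5.248 × 10⁻¹⁸ J.
V = KE/e = 5.248 × 10⁻¹⁸ / (1.602 × 10⁻¹⁹) = 32.8 V.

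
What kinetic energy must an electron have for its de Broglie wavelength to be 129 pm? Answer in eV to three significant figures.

p = h/λ = 6.626 × 10⁻³⁴ / 1.290 × 10⁻¹⁰ = 5.136 × 10⁻²⁴ kg·m/s.
KE = p²/(2m) = (5.136 × 10⁻²⁴)² / (2 × 9.109 × 10⁻³¹) = 1.448 × 10⁻¹⁷ J = 90.4 eV.

KE = 90.4 eV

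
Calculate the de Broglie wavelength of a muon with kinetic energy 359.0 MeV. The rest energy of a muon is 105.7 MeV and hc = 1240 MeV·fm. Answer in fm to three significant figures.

Total energy E = KE + m₀c² = 359.0 + 105.7 = 464.7 MeV.
(pc)² = E² − (m₀c²)² = (464.7)² − (105.7)² = 2.048 × 10⁵ MeV², so pc = 452.5 MeV.
λ = hc/(pc) = 1240 MeV·fm / 452.5 MeV = 2.74 fm.

λ = 2.74 fm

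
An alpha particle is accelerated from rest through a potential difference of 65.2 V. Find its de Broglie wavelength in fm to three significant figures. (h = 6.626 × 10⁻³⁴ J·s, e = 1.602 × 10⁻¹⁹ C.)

λ = 1260 fm

KE = 2eV = 2 × 1.602 × 10⁻¹⁹ × 65.20 = 2.089 × 10⁻¹⁷ J.
p = √(2mKE) = √(2 × 6.645 × 10⁻²⁷ × 2.089 × 10⁻¹⁷) = 5.269 × 10⁻²² kg·m/s.
λ = h/p = 6.626 × 10⁻³⁴ / 5.269 × 10⁻²² = 1.26 × 10⁻¹² m = 1260 fm.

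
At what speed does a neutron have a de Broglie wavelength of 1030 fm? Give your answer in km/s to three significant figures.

p = h/λ = 6.626 × 10⁻³⁴ / 1.030 × 10⁻¹² = 6.433 × 10⁻²² kg·m/s.
v = p/m = 6.433 × 10⁻²² / 1.675 × 10⁻²⁷ = 3.84 × 10⁵ m/s = 384 km/s.

v = 384 km/s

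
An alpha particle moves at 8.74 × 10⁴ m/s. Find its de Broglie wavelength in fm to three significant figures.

λ = 1140 fm

p = mv = 6.645 × 10⁻²⁷ × 8.74 × 10⁴ = 5.808 × 10⁻²² kg·m/s.
λ = h/p = 6.626 × 10⁻³⁴ / 5.808 × 10⁻²² = 1.14 × 10⁻¹² m = 1140 fm.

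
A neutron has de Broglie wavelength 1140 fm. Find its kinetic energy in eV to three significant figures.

p = h/λ = 6.626 × 10⁻³⁴ / 1.140 × 10⁻¹² = 5.812 × 10⁻²² kg·m/s.
KE = p²/(2m) = (5.812 × 10⁻²²)² / (2 × 1.675 × 10⁻²⁷) = 1.008 × 10⁻¹⁶ J = 629 eV.

KE = 629 eV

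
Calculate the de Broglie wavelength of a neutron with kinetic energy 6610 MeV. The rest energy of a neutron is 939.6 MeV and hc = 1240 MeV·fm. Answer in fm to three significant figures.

Total energy E = KE + m₀c² = 6610 + 939.6 = 7549.6 MeV.
(pc)² = E² − (m₀c²)² = (7549.6)² − (939.6)² = 5.611 × 10⁷ MeV², so pc = 7491 MeV.
λ = hc/(pc) = 1240 MeV·fm / 7491 MeV = 0.166 fm.

λ = 0.166 fm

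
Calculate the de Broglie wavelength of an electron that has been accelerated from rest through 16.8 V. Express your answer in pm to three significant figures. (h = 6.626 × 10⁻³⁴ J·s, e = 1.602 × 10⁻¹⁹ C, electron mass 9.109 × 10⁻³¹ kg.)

KE = eV = 1.602 × 10⁻¹⁹ × 16.80 = 2.691 × 10⁻¹⁸ J.
p = √(2mKE) = √(2 × 9.109 × 10⁻³¹ × 2.691 × 10⁻¹⁸) = 2.214 × 10⁻²⁴ kg·m/s.
λ = h/p = 6.626 × 10⁻³⁴ / 2.214 × 10⁻²⁴ = 2.99 × 10⁻¹⁰ m = 299 pm.

λ = 299 pm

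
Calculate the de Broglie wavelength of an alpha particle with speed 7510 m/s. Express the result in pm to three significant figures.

p = mv = 6.645 × 10⁻²⁷ × 7510 = 4.990 × 10⁻²³ kg·m/s.
λ = h/p = 6.626 × 10⁻³⁴ / 4.990 × 10⁻²³ = 1.33 × 10⁻¹¹ m = 13.3 pm.

λ = 13.3 pm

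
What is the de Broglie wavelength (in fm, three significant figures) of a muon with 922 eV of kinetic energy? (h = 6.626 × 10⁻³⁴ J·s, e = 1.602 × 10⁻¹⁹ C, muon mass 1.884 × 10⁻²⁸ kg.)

KE = 922 eV = 1.477 × 10⁻¹⁶ J.
p = √(2mKE) = √(2 × 1.884 × 10⁻²⁸ × 1.477 × 10⁻¹⁶) = 2.359 × 10⁻²² kg·m/s.
λ = h/p = 6.626 × 10⁻³⁴ / 2.359 × 10⁻²² = 2.81 × 10⁻¹² m = 2810 fm.

λ = 2810 fm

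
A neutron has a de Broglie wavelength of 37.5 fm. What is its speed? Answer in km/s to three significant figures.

p = h/λ = 6.626 × 10⁻³⁴ / 3.750 × 10⁻¹⁴ = 1.767 × 10⁻²⁰ kg·m/s.
v = p/m = 1.767 × 10⁻²⁰ / 1.675 × 10⁻²⁷ = 1.05 × 10⁷ m/s = 1.05 × 10⁴ km/s.

v = 1.05 × 10⁴ km/s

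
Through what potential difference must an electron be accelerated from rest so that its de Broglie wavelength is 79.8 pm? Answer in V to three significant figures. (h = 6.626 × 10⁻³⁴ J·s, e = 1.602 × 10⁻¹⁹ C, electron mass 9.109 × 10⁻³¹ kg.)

p = h/λ = 6.626 × 10⁻³⁴ / 7.980 × 10⁻¹¹ = 8.303 × 10⁻²⁴ kg·m/s.
KE = p²/(2m) = 3.784 × 10⁻¹⁷ J.
V = KE/e = 3.784 × 10⁻¹⁷ / (1.602 × 10⁻¹⁹) = 236 V.

V = 236 V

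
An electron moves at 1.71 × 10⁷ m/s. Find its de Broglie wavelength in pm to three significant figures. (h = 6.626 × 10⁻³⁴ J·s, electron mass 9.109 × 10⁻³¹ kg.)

p = mv = 9.109 × 10⁻³¹ × 1.71 × 10⁷ = 1.558 × 10⁻²³ kg·m/s.
λ = h/p = 6.626 × 10⁻³⁴ / 1.558 × 10⁻²³ = 4.25 × 10⁻¹¹ m = 42.5 pm.

λ = 42.5 pm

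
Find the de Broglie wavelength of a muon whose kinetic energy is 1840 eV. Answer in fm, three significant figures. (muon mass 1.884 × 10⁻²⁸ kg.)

λ = 1990 fm

KE = 1840 eV = 2.948 × 10⁻¹⁶ J.
p = √(2mKE) = √(2 × 1.884 × 10⁻²⁸ × 2.948 × 10⁻¹⁶) = 3.333 × 10⁻²² kg·m/s.
λ = h/p = 6.626 × 10⁻³⁴ / 3.333 × 10⁻²² = 1.99 × 10⁻¹² m = 1990 fm.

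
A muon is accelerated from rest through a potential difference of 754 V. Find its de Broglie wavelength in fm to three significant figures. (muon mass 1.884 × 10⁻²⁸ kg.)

λ = 3110 fm

KE = eV = 1.602 × 10⁻¹⁹ × 754.0 = 1.208 × 10⁻¹⁶ J.
p = √(2mKE) = √(2 × 1.884 × 10⁻²⁸ × 1.208 × 10⁻¹⁶) = 2.133 × 10⁻²² kg·m/s.
λ = h/p = 6.626 × 10⁻³⁴ / 2.133 × 10⁻²² = 3.11 × 10⁻¹² m = 3110 fm.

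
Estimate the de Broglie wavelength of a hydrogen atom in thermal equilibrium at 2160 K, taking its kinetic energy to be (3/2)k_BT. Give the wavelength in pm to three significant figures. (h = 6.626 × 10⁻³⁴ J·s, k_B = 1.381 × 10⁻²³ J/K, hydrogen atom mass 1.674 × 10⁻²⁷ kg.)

KE = (3/2)k_BT = 1.5 × 1.381 × 10⁻²³ × 2160 = 4.474 × 10⁻²⁰ J.
p = √(2mKE) = √(2 × 1.674 × 10⁻²⁷ × 4.474 × 10⁻²⁰) = 1.224 × 10⁻²³ kg·m/s.
λ = h/p = 5.41 × 10⁻¹¹ m = 54.1 pm.

λ = 54.1 pm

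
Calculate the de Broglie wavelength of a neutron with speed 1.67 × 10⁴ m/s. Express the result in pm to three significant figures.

p = mv = 1.675 × 10⁻²⁷ × 1.67 × 10⁴ = 2.797 × 10⁻²³ kg·m/s.
λ = h/p = 6.626 × 10⁻³⁴ / 2.797 × 10⁻²³ = 2.37 × 10⁻¹¹ m = 23.7 pm.

λ = 23.7 pm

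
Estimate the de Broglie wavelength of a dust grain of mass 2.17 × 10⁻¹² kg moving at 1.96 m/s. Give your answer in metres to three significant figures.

λ = 1.56 × 10⁻²² m

p = mv = 2.17 × 10⁻¹² × 1.96 = 4.253 × 10⁻¹² kg·m/s.
λ = h/p = 6.626 × 10⁻³⁴ / 4.253 × 10⁻¹² = 1.56 × 10⁻²² m.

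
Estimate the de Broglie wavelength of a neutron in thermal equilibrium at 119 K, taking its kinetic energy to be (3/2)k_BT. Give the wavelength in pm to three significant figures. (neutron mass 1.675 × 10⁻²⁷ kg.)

KE = (3/2)k_BT = 1.5 × 1.381 × 10⁻²³ × 119 = 2.465 × 10⁻²¹ J.
p = √(2mKE) = √(2 × 1.675 × 10⁻²⁷ × 2.465 × 10⁻²¹) = 2.874 × 10⁻²⁴ kg·m/s.
λ = h/p = 2.31 × 10⁻¹⁰ m = 231 pm.

λ = 231 pm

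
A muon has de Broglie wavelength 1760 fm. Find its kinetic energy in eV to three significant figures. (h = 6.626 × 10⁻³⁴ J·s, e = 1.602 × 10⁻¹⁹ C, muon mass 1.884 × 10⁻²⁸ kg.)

KE = 2350 eV

p = h/λ = 6.626 × 10⁻³⁴ / 1.760 × 10⁻¹² = 3.765 × 10⁻²² kg·m/s.
KE = p²/(2m) = (3.765 × 10⁻²²)² / (2 × 1.884 × 10⁻²⁸) = 3.762 × 10⁻¹⁶ J = 2350 eV.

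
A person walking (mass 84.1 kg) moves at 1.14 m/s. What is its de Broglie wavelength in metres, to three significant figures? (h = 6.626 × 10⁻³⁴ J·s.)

λ = 6.91 × 10⁻³⁶ m

p = mv = 84.1 × 1.14 = 9.587 × 10¹ kg·m/s.
λ = h/p = 6.626 × 10⁻³⁴ / 9.587 × 10¹ = 6.91 × 10⁻³⁶ m.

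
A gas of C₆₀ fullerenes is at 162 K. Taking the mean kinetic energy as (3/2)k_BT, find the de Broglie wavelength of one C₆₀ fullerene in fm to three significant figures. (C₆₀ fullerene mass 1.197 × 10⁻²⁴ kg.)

KE = (3/2)k_BT = 1.5 × 1.381 × 10⁻²³ × 162 = 3.356 × 10⁻²¹ J.
p = √(2mKE) = √(2 × 1.197 × 10⁻²⁴ × 3.356 × 10⁻²¹) = 8.963 × 10⁻²³ kg·m/s.
λ = h/p = 7.39 × 10⁻¹² m = 7390 fm.

λ = 7390 fm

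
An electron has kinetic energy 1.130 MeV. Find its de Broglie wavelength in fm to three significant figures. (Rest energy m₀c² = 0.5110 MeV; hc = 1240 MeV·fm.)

λ = 795 fm

Total energy E = KE + m₀c² = 1.130 + 0.5110 = 1.6410 MeV.
(pc)² = E² − (m₀c²)² = (1.6410)² − (0.5110)² = 2.432 MeV², so pc = 1.559 MeV.
λ = hc/(pc) = 1240 MeV·fm / 1.559 MeV = 795 fm.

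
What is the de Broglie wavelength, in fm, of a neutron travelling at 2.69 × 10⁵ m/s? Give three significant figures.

p = mv = 1.675 × 10⁻²⁷ × 2.69 × 10⁵ = 4.506 × 10⁻²² kg·m/s.
λ = h/p = 6.626 × 10⁻³⁴ / 4.506 × 10⁻²² = 1.47 × 10⁻¹² m = 1470 fm.

λ = 1470 fm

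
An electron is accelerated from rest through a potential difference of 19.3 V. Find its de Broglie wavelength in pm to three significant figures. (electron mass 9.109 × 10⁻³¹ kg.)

KE = eV = 1.602 × 10⁻¹⁹ × 19.30 = 3.092 × 10⁻¹⁸ J.
p = √(2mKE) = √(2 × 9.109 × 10⁻³¹ × 3.092 × 10⁻¹⁸) = 2.373 × 10⁻²⁴ kg·m/s.
λ = h/p = 6.626 × 10⁻³⁴ / 2.373 × 10⁻²⁴ = 2.79 × 10⁻¹⁰ m = 279 pm.

λ = 279 pm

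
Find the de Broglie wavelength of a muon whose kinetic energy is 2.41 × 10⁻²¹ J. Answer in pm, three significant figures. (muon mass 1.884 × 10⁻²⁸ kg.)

p = √(2mKE) = √(2 × 1.884 × 10⁻²⁸ × 2.410 × 10⁻²¹) = 9.529 × 10⁻²⁵ kg·m/s.
λ = h/p = 6.626 × 10⁻³⁴ / 9.529 × 10⁻²⁵ = 6.95 × 10⁻¹⁰ m = 695 pm.

λ = 695 pm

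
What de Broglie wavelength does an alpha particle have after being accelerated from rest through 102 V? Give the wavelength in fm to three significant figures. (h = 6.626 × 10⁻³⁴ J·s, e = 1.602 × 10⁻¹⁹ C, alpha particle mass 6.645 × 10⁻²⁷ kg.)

λ = 1010 fm

KE = 2eV = 2 × 1.602 × 10⁻¹⁹ × 102.0 = 3.268 × 10⁻¹⁷ J.
p = √(2mKE) = √(2 × 6.645 × 10⁻²⁷ × 3.268 × 10⁻¹⁷) = 6.590 × 10⁻²² kg·m/s.
λ = h/p = 6.626 × 10⁻³⁴ / 6.590 × 10⁻²² = 1.01 × 10⁻¹² m = 1010 fm.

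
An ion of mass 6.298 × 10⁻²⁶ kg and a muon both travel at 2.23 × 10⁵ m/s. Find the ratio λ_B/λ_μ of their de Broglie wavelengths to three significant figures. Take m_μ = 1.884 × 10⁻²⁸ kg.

λ_B/λ_μ = 2.99 × 10⁻³

At fixed v, p = mv so λ = h/(mv) ∝ 1/m.
λ_B/λ_μ = m_μ/m_B = 1.884 × 10⁻²⁸/6.298 × 10⁻²⁶ = 2.99 × 10⁻³.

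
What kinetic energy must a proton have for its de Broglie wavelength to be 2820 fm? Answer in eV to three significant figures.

KE = 103 eV

p = h/λ = 6.626 × 10⁻³⁴ / 2.820 × 10⁻¹² = 2.350 × 10⁻²² kg·m/s.
KE = p²/(2m) = (2.350 × 10⁻²²)² / (2 × 1.673 × 10⁻²⁷) = 1.650 × 10⁻¹⁷ J = 103 eV.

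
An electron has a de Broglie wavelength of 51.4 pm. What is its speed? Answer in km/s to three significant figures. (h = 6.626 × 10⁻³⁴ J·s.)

v = 1.42 × 10⁴ km/s

p = h/λ = 6.626 × 10⁻³⁴ / 5.140 × 10⁻¹¹ = 1.289 × 10⁻²³ kg·m/s.
v = p/m = 1.289 × 10⁻²³ / 9.109 × 10⁻³¹ = 1.42 × 10⁷ m/s = 1.42 × 10⁴ km/s.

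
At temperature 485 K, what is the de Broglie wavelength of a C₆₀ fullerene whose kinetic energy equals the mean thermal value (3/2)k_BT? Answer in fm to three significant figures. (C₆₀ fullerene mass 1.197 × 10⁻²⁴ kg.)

KE = (3/2)k_BT = 1.5 × 1.381 × 10⁻²³ × 485 = 1.005 × 10⁻²⁰ J.
p = √(2mKE) = √(2 × 1.197 × 10⁻²⁴ × 1.005 × 10⁻²⁰) = 1.551 × 10⁻²² kg·m/s.
λ = h/p = 4.27 × 10⁻¹² m = 4270 fm.

λ = 4270 fm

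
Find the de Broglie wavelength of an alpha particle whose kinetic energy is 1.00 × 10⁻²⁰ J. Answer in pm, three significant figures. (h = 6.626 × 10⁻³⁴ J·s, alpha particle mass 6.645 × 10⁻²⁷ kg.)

λ = 57.5 pm

p = √(2mKE) = √(2 × 6.645 × 10⁻²⁷ × 1.000 × 10⁻²⁰) = 1.153 × 10⁻²³ kg·m/s.
λ = h/p = 6.626 × 10⁻³⁴ / 1.153 × 10⁻²³ = 5.75 × 10⁻¹¹ m = 57.5 pm.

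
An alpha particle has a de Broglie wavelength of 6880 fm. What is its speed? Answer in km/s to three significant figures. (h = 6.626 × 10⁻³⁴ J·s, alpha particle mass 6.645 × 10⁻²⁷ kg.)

v = 14.5 km/s

p = h/λ = 6.626 × 10⁻³⁴ / 6.880 × 10⁻¹² = 9.631 × 10⁻²³ kg·m/s.
v = p/m = 9.631 × 10⁻²³ / 6.645 × 10⁻²⁷ = 1.45 × 10⁴ m/s = 14.5 km/s.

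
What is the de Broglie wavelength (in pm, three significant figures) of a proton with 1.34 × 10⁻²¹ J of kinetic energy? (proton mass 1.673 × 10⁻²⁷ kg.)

λ = 313 pm

p = √(2mKE) = √(2 × 1.673 × 10⁻²⁷ × 1.340 × 10⁻²¹) = 2.117 × 10⁻²⁴ kg·m/s.
λ = h/p = 6.626 × 10⁻³⁴ / 2.117 × 10⁻²⁴ = 3.13 × 10⁻¹⁰ m = 313 pm.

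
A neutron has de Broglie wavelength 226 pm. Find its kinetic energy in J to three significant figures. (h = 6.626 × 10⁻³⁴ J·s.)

p = h/λ = 6.626 × 10⁻³⁴ / 2.260 × 10⁻¹⁰ = 2.932 × 10⁻²⁴ kg·m/s.
KE = p²/(2m) = (2.932 × 10⁻²⁴)² / (2 × 1.675 × 10⁻²⁷) = 2.566 × 10⁻²¹ J = 2.57 × 10⁻²¹ J.

KE = 2.57 × 10⁻²¹ J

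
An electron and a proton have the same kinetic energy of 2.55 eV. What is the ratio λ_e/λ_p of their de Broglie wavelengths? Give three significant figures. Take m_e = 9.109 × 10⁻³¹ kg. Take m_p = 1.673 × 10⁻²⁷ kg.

λ_e/λ_p = 42.9

At fixed KE, p = √(2mKE) so λ = h/p ∝ 1/√m.
λ_e/λ_p = √(m_p/m_e) = √(1.673 × 10⁻²⁷/9.109 × 10⁻³¹) = √(1837) = 42.9.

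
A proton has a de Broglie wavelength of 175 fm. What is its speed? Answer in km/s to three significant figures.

v = 2260 km/s

p = h/λ = 6.626 × 10⁻³⁴ / 1.750 × 10⁻¹³ = 3.786 × 10⁻²¹ kg·m/s.
v = p/m = 3.786 × 10⁻²¹ / 1.673 × 10⁻²⁷ = 2.26 × 10⁶ m/s = 2260 km/s.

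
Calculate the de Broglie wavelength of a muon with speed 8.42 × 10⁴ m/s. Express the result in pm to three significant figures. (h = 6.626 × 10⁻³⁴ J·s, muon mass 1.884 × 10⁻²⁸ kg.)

λ = 41.8 pm

p = mv = 1.884 × 10⁻²⁸ × 8.42 × 10⁴ = 1.586 × 10⁻²³ kg·m/s.
λ = h/p = 6.626 × 10⁻³⁴ / 1.586 × 10⁻²³ = 4.18 × 10⁻¹¹ m = 41.8 pm.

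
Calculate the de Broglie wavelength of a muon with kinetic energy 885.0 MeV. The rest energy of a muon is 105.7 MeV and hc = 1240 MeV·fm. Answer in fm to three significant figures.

λ = 1.26 fm

Total energy E = KE + m₀c² = 885.0 + 105.7 = 990.7 MeV.
(pc)² = E² − (m₀c²)² = (990.7)² − (105.7)² = 9.703 × 10⁵ MeV², so pc = 985.0 MeV.
λ = hc/(pc) = 1240 MeV·fm / 985.0 MeV = 1.26 fm.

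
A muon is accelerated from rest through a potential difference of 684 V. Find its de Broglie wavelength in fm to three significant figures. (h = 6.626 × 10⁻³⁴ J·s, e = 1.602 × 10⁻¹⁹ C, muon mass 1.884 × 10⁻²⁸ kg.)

λ = 3260 fm

KE = eV = 1.602 × 10⁻¹⁹ × 684.0 = 1.096 × 10⁻¹⁶ J.
p = √(2mKE) = √(2 × 1.884 × 10⁻²⁸ × 1.096 × 10⁻¹⁶) = 2.032 × 10⁻²² kg·m/s.
λ = h/p = 6.626 × 10⁻³⁴ / 2.032 × 10⁻²² = 3.26 × 10⁻¹² m = 3260 fm.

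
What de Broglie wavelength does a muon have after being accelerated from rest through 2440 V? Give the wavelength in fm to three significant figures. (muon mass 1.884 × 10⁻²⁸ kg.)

λ = 1730 fm

KE = eV = 1.602 × 10⁻¹⁹ × 2440 = 3.909 × 10⁻¹⁶ J.
p = √(2mKE) = √(2 × 1.884 × 10⁻²⁸ × 3.909 × 10⁻¹⁶) = 3.838 × 10⁻²² kg·m/s.
λ = h/p = 6.626 × 10⁻³⁴ / 3.838 × 10⁻²² = 1.73 × 10⁻¹² m = 1730 fm.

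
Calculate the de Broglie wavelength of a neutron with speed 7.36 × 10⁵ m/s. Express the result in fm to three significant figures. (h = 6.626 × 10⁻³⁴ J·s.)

λ = 537 fm

p = mv = 1.675 × 10⁻²⁷ × 7.36 × 10⁵ = 1.233 × 10⁻²¹ kg·m/s.
λ = h/p = 6.626 × 10⁻³⁴ / 1.233 × 10⁻²¹ = 5.37 × 10⁻¹³ m = 537 fm.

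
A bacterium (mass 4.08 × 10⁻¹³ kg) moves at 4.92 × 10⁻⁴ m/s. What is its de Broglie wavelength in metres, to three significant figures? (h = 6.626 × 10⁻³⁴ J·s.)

p = mv = 4.08 × 10⁻¹³ × 4.92 × 10⁻⁴ = 2.007 × 10⁻¹⁶ kg·m/s.
λ = h/p = 6.626 × 10⁻³⁴ / 2.007 × 10⁻¹⁶ = 3.30 × 10⁻¹⁸ m.

λ = 3.30 × 10⁻¹⁸ m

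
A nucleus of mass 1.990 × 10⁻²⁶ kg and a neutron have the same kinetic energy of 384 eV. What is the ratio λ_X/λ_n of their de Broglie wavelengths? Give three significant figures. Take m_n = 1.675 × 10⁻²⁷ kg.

λ_X/λ_n = 0.290

At fixed KE, p = √(2mKE) so λ = h/p ∝ 1/√m.
λ_X/λ_n = √(m_n/m_X) = √(1.675 × 10⁻²⁷/1.990 × 10⁻²⁶) = √(0.08417) = 0.290.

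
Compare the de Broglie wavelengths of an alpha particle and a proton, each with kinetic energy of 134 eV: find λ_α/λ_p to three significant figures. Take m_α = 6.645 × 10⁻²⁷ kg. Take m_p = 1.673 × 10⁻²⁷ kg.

At fixed KE, p = √(2mKE) so λ = h/p ∝ 1/√m.
λ_α/λ_p = √(m_p/m_α) = √(1.673 × 10⁻²⁷/6.645 × 10⁻²⁷) = √(0.2518) = 0.502.

λ_α/λ_p = 0.502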